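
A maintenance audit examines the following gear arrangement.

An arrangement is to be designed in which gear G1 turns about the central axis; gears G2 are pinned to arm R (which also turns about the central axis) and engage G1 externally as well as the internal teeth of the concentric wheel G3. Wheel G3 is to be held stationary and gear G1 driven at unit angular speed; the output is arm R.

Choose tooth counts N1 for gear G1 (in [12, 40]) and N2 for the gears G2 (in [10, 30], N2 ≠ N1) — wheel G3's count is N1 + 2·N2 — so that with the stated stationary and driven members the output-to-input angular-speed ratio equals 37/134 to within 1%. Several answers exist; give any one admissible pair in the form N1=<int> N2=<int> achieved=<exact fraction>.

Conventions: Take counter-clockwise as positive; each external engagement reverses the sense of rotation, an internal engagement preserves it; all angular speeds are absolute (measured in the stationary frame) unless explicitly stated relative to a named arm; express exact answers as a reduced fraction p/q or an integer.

N1=37 N2=30 achieved=37/134

planetary set to be sized for 37/134 (Willis relation)
Willis with ω_ring = 0: ω_arm/ω_sun = N1/(N1+N3); set equal to 37/134  ⇒  N3/N1 = 1/(37/134) − 1 = 97/37
N3 = N1 + 2·N2  ⇒  N2/N1 = (N3/N1 − 1)/2 = (97/37 − 1)/2 = 30/37
smallest multiple with N1 ≥ 12 and N2 ≥ 10: k = 1  ⇒  N1 = 1·37 = 37, N2 = 1·30 = 30 (N1 ≤ 40, N2 ≤ 30, N2 ≠ N1 ✓), N3 = 37 + 2·30 = 97
check: N1/(N1+N3) with N1 = 37, N3 = 97 gives 37/134; |achieved − target| = 0 ≤ 37/13400 ✓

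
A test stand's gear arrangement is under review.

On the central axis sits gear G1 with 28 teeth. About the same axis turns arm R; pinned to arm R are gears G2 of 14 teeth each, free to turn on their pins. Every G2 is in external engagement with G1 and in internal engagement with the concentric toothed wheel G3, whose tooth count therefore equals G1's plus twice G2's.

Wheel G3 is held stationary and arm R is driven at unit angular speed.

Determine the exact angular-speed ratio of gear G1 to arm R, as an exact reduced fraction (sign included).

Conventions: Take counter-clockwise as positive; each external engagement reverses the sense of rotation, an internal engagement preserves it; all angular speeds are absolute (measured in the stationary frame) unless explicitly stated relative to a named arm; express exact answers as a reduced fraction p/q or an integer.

topology: planetary set — G1 28T / G2 14T / G3 56T, arm = carrier (Willis)
ring teeth: 28 + 2·14 = 56
28(ω_sun−ω_arm) = −56(ω_ring−ω_arm),  ω_ring = 0, ω_arm = 1
ω_sun = 1 − (56/28)(0−1) = 3
ω_out/ω_in = 3

3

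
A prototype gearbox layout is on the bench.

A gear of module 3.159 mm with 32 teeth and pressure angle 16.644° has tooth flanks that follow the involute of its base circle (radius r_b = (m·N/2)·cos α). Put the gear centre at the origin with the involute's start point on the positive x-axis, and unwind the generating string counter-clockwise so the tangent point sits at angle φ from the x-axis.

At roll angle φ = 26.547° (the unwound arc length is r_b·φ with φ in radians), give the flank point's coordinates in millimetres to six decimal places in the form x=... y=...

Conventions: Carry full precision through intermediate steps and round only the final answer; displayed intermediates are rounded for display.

recognized (one wheel, involute flank): single-mesh tooth geometry, m = 3.159, N = 32
pitch radius r_p = m·N/2 = 3.159·32/2 = 50.544000
base radius r_b = r_p·cos α = 50.544000·cos 16.644° = 48.426353
roll angle φ = 26.547° = 0.46333256 rad
x = r_b·(cos φ + φ·sin φ) = 53.348702
y = r_b·(sin φ − φ·cos φ) = 1.571400

x=53.348702 y=1.571400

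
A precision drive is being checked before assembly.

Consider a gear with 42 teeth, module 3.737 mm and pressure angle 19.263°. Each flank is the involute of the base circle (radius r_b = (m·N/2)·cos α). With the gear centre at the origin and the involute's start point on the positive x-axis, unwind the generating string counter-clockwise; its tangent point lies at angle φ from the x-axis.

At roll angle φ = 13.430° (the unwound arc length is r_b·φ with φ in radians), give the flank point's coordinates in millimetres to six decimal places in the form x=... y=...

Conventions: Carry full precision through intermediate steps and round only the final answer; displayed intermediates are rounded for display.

x=76.090689 y=0.316280

single-mesh involute tooth geometry (42T wheel at module 3.737)
pitch radius r_p = m·N/2 = 3.737·42/2 = 78.477000
base radius r_b = r_p·cos α = 78.477000·cos 19.263° = 74.083402
roll angle φ = 13.430° = 0.23439772 rad
x = r_b·(cos φ + φ·sin φ) = 76.090689
y = r_b·(sin φ − φ·cos φ) = 0.316280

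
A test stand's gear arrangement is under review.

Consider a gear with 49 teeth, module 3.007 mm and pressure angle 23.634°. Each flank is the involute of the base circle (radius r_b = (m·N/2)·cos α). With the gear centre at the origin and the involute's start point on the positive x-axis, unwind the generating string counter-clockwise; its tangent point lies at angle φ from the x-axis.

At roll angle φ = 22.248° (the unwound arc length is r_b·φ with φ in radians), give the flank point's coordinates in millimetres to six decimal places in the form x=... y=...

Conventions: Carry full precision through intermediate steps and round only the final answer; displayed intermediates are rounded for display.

topology: single-mesh involute geometry — m = 3.007, N = 49
pitch radius r_p = m·N/2 = 3.007·49/2 = 73.671500
base radius r_b = r_p·cos α = 73.671500·cos 23.634° = 67.492303
roll angle φ = 22.248° = 0.38830085 rad
x = r_b·(cos φ + φ·sin φ) = 72.390270
y = r_b·(sin φ − φ·cos φ) = 1.297405

x=72.390270 y=1.297405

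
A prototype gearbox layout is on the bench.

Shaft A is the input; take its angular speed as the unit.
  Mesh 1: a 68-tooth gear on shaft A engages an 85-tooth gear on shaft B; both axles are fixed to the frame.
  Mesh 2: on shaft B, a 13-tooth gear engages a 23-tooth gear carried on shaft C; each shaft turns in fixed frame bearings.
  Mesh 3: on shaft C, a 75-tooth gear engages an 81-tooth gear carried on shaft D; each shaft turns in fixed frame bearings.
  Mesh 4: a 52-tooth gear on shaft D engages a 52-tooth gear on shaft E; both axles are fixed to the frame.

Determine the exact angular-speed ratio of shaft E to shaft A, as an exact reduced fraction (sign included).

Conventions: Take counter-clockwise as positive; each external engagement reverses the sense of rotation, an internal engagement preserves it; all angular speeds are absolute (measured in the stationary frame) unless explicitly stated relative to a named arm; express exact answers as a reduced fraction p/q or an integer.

class = fixed-axis compound train [4 meshes; 4 ratios multiply, 4 sense flips]
mesh 1 [68T→85T]: running ratio 4/5, sense −
mesh 2 [13T→23T]: running ratio 52/115, sense +
mesh 3 [75T→81T]: running ratio 260/621, sense −
mesh 4 [52T→52T]: running ratio 260/621, sense +
ω_out/ω_in = 260/621

260/621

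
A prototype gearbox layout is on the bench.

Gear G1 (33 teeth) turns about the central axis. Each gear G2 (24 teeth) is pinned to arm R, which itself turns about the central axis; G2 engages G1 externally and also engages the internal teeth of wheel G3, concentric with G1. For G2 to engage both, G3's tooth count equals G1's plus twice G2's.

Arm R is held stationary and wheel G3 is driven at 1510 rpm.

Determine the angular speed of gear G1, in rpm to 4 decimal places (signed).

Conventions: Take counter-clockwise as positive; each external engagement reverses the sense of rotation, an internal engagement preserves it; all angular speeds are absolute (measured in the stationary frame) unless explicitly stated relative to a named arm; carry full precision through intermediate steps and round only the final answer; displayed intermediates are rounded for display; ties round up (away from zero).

-3706.3636 rpm

topology: planetary set — G1 33T / G2 24T / G3 81T, arm = carrier (Willis)
normalise by the input: solve with ω_ring = 1, then scale by 1510 rpm
ring teeth: 33 + 2·24 = 81
33(ω_sun−ω_arm) = −81(ω_ring−ω_arm),  ω_arm = 0, ω_ring = 1
ω_sun = 0 − (81/33)(1−0) = -27/11
scale: ω_sun = -27/11 × 1510 rpm = -3706.3636 rpm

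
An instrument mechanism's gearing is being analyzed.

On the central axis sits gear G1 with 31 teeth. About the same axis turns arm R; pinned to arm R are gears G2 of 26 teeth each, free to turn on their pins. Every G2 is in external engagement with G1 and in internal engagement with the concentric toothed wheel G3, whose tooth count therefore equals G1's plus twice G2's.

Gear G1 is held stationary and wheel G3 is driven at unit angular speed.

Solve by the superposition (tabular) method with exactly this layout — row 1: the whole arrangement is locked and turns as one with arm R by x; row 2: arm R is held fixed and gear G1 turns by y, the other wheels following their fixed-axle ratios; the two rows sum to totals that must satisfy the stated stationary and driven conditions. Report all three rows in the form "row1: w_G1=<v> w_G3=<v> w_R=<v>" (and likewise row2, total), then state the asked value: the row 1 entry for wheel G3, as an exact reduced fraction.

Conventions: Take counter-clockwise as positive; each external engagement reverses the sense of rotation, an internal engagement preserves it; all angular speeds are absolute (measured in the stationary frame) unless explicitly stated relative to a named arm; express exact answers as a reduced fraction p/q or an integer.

row1: w_G1=83/114 w_G3=83/114 w_R=83/114
row2: w_G1=-83/114 w_G3=31/114 w_R=0
total: w_G1=0 w_G3=1 w_R=83/114
asked value: 83/114

recognized (axles ride arm R): planetary set, 31/26/83 teeth
superposition row 1 [locked train]: every member turns x
superposition row 2 [arm held]: sun y, ring −(31/83)·y, arm 0
boundary: total ω_sun = x + y = 0 and total ω_ring = x − (31/83)·y = 1  ⇒  y = -83/114, x = 83/114
row 2 ring = −(31/83)·(-83/114) = 31/114
totals (row 1 + row 2): sun 83/114 + (-83/114) = 0, ring 83/114 + 31/114 = 1, arm 83/114 + 0 = 83/114
asked cell (row1, ring) = 83/114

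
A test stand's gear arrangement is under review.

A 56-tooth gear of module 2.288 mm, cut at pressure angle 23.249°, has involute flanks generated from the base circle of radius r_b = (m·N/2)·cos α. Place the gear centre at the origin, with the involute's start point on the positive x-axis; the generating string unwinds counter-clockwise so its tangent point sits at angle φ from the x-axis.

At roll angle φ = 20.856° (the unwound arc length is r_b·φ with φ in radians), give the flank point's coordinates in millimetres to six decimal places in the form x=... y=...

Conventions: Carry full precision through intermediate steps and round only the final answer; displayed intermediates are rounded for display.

x=62.633262 y=0.933840

class = single-mesh tooth geometry [base-circle involute, m = 2.288, 56T]
pitch radius r_p = m·N/2 = 2.288·56/2 = 64.064000
base radius r_b = r_p·cos α = 64.064000·cos 23.249° = 58.861881
roll angle φ = 20.856° = 0.36400587 rad
x = r_b·(cos φ + φ·sin φ) = 62.633262
y = r_b·(sin φ − φ·cos φ) = 0.933840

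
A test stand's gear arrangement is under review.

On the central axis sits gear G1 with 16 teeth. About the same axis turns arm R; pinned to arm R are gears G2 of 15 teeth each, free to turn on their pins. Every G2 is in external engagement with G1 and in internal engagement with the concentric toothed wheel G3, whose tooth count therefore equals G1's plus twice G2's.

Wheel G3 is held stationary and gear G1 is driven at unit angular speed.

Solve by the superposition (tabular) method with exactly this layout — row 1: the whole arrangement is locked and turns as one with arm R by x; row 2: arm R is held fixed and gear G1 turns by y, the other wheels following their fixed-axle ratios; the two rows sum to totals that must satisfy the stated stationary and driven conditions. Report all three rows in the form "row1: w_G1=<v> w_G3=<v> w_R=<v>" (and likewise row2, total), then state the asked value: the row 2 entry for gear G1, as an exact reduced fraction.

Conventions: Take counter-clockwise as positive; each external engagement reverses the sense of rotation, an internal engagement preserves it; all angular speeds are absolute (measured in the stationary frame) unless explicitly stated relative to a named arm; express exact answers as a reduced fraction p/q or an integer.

planetary set (16T centre, 15T on arm, 46T internal) — Willis relation
row 1 — lock + rotate with arm: ω_sun = ω_ring = ω_arm = x
row 2: sun turns y, ring = −(16/46)·y, arm 0
boundary: total ω_ring = x − (16/46)·y = 0 and total ω_sun = x + y = 1  ⇒  y = 23/31, x = 8/31
row 2 ring = −(16/46)·23/31 = -8/31
totals (row 1 + row 2): sun 8/31 + 23/31 = 1, ring 8/31 + (-8/31) = 0, arm 8/31 + 0 = 8/31
asked cell (row2, sun) = 23/31

row1: w_G1=8/31 w_G3=8/31 w_R=8/31
row2: w_G1=23/31 w_G3=-8/31 w_R=0
total: w_G1=1 w_G3=0 w_R=8/31
asked value: 23/31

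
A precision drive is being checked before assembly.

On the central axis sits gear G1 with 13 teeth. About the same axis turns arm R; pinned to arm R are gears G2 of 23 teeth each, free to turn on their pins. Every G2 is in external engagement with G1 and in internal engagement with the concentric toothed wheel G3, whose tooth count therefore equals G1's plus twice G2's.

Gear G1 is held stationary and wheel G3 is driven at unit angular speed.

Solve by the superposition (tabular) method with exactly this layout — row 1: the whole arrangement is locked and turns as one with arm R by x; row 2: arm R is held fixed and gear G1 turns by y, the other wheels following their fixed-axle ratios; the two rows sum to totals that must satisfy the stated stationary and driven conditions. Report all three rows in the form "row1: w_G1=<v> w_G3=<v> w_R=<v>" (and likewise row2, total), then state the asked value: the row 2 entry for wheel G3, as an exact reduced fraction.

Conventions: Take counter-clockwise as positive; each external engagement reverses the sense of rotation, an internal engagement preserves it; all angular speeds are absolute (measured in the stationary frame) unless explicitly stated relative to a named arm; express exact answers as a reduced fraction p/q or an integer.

topology: planetary set — G1 13T / G2 23T / G3 59T, arm = carrier (Willis)
superposition row 1 [locked train]: every member turns x
superposition row 2 [arm held]: sun y, ring −(13/59)·y, arm 0
boundary: total ω_sun = x + y = 0 and total ω_ring = x − (13/59)·y = 1  ⇒  y = -59/72, x = 59/72
row 2 ring = −(13/59)·(-59/72) = 13/72
totals (row 1 + row 2): sun 59/72 + (-59/72) = 0, ring 59/72 + 13/72 = 1, arm 59/72 + 0 = 59/72
asked cell (row2, ring) = 13/72

row1: w_G1=59/72 w_G3=59/72 w_R=59/72
row2: w_G1=-59/72 w_G3=13/72 w_R=0
total: w_G1=0 w_G3=1 w_R=59/72
asked value: 13/72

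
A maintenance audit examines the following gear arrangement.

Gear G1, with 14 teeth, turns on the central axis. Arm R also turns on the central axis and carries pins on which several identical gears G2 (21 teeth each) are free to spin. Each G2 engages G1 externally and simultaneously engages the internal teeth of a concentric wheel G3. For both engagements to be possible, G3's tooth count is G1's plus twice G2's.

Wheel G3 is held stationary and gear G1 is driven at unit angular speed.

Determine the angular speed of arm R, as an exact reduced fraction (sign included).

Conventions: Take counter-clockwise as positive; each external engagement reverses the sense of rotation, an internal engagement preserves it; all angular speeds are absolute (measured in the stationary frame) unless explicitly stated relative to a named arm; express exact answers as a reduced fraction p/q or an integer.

1/5

recognized (axles ride arm R): planetary set, 14/21/56 teeth
ring teeth: 14 + 2·21 = 56
14(ω_sun−ω_arm) = −56(ω_ring−ω_arm),  ω_ring = 0, ω_sun = 1
14(1−ω_arm) = −56(0−ω_arm)  ⇒  70·ω_arm = 14  ⇒  ω_arm = 1/5
exact speed ratio = 1/5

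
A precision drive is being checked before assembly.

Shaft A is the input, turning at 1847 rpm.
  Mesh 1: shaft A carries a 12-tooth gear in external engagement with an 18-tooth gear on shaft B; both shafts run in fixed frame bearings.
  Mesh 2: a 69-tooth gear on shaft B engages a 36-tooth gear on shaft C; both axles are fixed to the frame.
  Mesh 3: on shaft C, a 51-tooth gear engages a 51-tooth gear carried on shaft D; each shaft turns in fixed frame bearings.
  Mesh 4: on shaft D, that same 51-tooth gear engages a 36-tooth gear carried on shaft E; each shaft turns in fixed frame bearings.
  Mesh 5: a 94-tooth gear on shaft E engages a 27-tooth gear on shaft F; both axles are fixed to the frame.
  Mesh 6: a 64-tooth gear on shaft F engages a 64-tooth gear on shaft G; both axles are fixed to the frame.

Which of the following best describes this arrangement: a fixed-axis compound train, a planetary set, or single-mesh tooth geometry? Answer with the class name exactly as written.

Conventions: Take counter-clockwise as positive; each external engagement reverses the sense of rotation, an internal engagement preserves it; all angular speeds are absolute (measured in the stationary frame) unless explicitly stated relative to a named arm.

topology: fixed-axis compound train — 6 meshes, A→G
classification: fixed-axis compound train

fixed-axis compound train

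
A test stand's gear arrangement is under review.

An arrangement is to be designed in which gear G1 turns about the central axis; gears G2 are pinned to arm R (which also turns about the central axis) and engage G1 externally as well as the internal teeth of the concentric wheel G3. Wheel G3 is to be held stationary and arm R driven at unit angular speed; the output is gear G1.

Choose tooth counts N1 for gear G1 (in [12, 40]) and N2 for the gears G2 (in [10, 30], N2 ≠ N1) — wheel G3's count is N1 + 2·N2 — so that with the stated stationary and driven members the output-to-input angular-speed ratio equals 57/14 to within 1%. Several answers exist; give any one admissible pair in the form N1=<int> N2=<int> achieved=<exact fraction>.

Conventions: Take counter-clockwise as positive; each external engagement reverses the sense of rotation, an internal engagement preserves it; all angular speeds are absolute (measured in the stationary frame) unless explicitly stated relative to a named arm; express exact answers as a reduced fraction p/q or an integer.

planetary set to be sized for 57/14 (Willis relation)
Willis with ω_ring = 0: ω_sun/ω_arm = (N1+N3)/N1; set equal to 57/14  ⇒  N3/N1 = 57/14 − 1 = 43/14
N3 = N1 + 2·N2  ⇒  N2/N1 = (N3/N1 − 1)/2 = (43/14 − 1)/2 = 29/28
smallest multiple with N1 ≥ 12 and N2 ≥ 10: k = 1  ⇒  N1 = 1·28 = 28, N2 = 1·29 = 29 (N1 ≤ 40, N2 ≤ 30, N2 ≠ N1 ✓), N3 = 28 + 2·29 = 86
check: (N1+N3)/N1 with N1 = 28, N3 = 86 gives 57/14; |achieved − target| = 0 ≤ 57/1400 ✓

N1=28 N2=29 achieved=57/14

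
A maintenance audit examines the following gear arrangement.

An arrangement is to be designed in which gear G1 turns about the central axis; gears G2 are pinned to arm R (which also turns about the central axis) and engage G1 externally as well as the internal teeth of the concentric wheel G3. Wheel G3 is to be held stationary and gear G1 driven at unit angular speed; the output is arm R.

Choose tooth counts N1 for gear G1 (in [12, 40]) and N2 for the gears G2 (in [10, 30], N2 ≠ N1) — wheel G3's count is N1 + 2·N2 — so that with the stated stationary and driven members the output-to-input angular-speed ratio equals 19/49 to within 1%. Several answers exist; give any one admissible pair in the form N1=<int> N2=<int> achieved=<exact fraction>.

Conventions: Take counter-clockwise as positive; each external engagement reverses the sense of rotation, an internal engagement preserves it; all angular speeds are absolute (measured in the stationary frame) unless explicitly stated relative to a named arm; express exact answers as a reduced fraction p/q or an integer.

N1=38 N2=11 achieved=19/49

planetary set to be sized for 19/49 (Willis relation)
Willis with ω_ring = 0: ω_arm/ω_sun = N1/(N1+N3); set equal to 19/49  ⇒  N3/N1 = 1/(19/49) − 1 = 30/19
N3 = N1 + 2·N2  ⇒  N2/N1 = (N3/N1 − 1)/2 = (30/19 − 1)/2 = 11/38
smallest multiple with N1 ≥ 12 and N2 ≥ 10: k = 1  ⇒  N1 = 1·38 = 38, N2 = 1·11 = 11 (N1 ≤ 40, N2 ≤ 30, N2 ≠ N1 ✓), N3 = 38 + 2·11 = 60
check: N1/(N1+N3) with N1 = 38, N3 = 60 gives 19/49; |achieved − target| = 0 ≤ 19/4900 ✓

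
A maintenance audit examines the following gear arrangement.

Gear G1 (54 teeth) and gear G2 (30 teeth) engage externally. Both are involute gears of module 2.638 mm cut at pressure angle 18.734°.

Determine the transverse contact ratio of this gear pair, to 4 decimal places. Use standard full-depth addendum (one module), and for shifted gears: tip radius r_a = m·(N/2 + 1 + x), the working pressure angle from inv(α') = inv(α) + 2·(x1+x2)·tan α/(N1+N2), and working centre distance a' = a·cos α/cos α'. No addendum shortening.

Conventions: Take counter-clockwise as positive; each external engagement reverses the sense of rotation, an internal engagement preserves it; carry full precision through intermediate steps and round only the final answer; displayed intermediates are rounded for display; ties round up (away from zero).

topology: single-mesh involute geometry — m = 2.638, 54T/30T pair
base radii: r_b1 = 67.452436, r_b2 = 37.473576
tip radii: r_a1 = 73.864000, r_a2 = 42.208000
no profile shift: α' = α, a' = a
action lengths: √(r_a1²−r_b1²) = 30.100820, √(r_a2²−r_b2²) = 19.422832
base pitch p_b = π·m·cos α = 7.848447
CR = (30.100820 + 19.422832 − 110.796000·sin 18.73400°)/7.848447 = 1.775987
contact ratio ≈ 1.7760

1.7760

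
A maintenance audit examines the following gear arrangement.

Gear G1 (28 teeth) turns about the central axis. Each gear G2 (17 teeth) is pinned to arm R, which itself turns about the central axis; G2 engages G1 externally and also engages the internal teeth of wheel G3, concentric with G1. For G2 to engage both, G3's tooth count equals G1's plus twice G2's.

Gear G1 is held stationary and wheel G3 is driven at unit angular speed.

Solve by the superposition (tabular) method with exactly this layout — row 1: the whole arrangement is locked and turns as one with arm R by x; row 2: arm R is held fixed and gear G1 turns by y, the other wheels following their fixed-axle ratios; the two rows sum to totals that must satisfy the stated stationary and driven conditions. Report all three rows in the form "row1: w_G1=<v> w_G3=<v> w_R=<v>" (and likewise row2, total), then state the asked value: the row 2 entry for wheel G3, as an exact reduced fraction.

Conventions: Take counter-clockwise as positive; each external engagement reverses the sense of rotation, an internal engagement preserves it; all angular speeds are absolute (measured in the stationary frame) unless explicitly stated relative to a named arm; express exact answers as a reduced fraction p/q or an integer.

recognized (axles ride arm R): planetary set, 28/17/62 teeth
row 1 (train locked, turned with arm): all members turn x
row 2 — arm fixed, fixed-axis ratios: sun y, ring −(28/62)·y, arm 0
boundary: total ω_sun = x + y = 0 and total ω_ring = x − (28/62)·y = 1  ⇒  y = -31/45, x = 31/45
row 2 ring = −(28/62)·(-31/45) = 14/45
totals (row 1 + row 2): sun 31/45 + (-31/45) = 0, ring 31/45 + 14/45 = 1, arm 31/45 + 0 = 31/45
asked cell (row2, ring) = 14/45

row1: w_G1=31/45 w_G3=31/45 w_R=31/45
row2: w_G1=-31/45 w_G3=14/45 w_R=0
total: w_G1=0 w_G3=1 w_R=31/45
asked value: 14/45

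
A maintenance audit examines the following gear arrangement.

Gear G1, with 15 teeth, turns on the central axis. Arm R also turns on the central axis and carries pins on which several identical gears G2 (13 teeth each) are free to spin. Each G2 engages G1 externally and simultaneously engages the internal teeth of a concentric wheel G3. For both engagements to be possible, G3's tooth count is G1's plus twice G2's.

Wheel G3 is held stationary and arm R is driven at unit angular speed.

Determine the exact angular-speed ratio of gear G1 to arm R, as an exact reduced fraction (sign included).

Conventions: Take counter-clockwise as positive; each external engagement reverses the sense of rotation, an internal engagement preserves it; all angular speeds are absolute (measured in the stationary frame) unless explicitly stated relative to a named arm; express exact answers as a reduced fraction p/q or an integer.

class = planetary set [G3 = 15+2·13 = 41; Willis about the carrier]
ring teeth: 15 + 2·13 = 41
15(ω_sun−ω_arm) = −41(ω_ring−ω_arm),  ω_ring = 0, ω_arm = 1
ω_sun = 1 − (41/15)(0−1) = 56/15
ω_out/ω_in = 56/15

56/15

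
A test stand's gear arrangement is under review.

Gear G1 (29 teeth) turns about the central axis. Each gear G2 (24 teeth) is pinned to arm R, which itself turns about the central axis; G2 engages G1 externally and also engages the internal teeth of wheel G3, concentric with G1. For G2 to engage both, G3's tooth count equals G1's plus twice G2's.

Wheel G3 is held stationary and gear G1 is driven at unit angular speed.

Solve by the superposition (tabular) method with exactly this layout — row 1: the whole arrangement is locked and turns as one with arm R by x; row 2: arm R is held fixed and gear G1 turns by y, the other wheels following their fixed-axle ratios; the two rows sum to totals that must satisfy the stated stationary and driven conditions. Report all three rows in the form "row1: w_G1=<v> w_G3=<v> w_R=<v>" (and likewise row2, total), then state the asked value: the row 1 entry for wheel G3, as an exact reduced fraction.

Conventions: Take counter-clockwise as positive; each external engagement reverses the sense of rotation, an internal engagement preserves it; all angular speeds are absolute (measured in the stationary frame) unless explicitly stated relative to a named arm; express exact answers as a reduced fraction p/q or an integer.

planetary set (29T centre, 24T on arm, 77T internal) — Willis relation
row 1 (train locked, turned with arm): all members turn x
superposition row 2 [arm held]: sun y, ring −(29/77)·y, arm 0
boundary: total ω_ring = x − (29/77)·y = 0 and total ω_sun = x + y = 1  ⇒  y = 77/106, x = 29/106
row 2 ring = −(29/77)·77/106 = -29/106
totals (row 1 + row 2): sun 29/106 + 77/106 = 1, ring 29/106 + (-29/106) = 0, arm 29/106 + 0 = 29/106
asked cell (row1, ring) = 29/106

row1: w_G1=29/106 w_G3=29/106 w_R=29/106
row2: w_G1=77/106 w_G3=-29/106 w_R=0
total: w_G1=1 w_G3=0 w_R=29/106
asked value: 29/106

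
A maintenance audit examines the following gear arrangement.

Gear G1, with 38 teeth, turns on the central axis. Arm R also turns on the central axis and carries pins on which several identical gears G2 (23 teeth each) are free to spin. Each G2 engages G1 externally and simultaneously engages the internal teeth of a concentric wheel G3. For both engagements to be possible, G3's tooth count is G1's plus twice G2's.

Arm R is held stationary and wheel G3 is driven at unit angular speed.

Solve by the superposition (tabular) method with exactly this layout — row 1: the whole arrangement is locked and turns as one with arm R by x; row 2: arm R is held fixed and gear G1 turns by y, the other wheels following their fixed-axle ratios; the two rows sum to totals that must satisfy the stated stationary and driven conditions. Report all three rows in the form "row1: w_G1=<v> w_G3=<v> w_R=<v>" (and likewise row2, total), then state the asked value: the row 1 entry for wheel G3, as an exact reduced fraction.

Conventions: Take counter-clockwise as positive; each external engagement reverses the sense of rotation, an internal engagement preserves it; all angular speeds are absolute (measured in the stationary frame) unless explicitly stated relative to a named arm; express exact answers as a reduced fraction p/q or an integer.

topology: planetary set — G1 38T / G2 23T / G3 84T, arm = carrier (Willis)
row 1: whole set turns with the arm by x
row 2 (arm held, sun turns y): ω_ring = −(38/84)·y, ω_arm = 0
boundary: total ω_arm = x = 0 and total ω_ring = x − (38/84)·y = 1  ⇒  y = -42/19, x = 0
row 2 ring = −(38/84)·(-42/19) = 1
totals (row 1 + row 2): sun 0 + (-42/19) = -42/19, ring 0 + 1 = 1, arm 0 + 0 = 0
asked cell (row1, ring) = 0

row1: w_G1=0 w_G3=0 w_R=0
row2: w_G1=-42/19 w_G3=1 w_R=0
total: w_G1=-42/19 w_G3=1 w_R=0
asked value: 0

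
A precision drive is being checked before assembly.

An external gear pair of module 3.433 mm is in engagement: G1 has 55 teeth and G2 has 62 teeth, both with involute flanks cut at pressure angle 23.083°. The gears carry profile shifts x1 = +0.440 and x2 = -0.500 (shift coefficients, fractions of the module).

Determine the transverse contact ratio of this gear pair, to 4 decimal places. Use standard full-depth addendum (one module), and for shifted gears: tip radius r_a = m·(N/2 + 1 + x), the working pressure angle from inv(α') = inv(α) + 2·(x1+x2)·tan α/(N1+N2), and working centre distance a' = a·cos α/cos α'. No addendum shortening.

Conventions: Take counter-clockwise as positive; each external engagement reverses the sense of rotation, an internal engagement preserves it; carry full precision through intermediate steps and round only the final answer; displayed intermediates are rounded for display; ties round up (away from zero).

1.6091

single-mesh involute tooth geometry (55T engaging 62T at module 3.433)
base radii: r_b1 = 86.849034, r_b2 = 97.902547
tip radii: r_a1 = 99.351020, r_a2 = 108.139500
inv(α') = inv(23.083°) + 2·(+0.440-0.500)·tan α/(55+62) = 0.02287404  ⇒  α' = 22.94418°
a' = a·cos α / cos α' = 200.8305·cos 23.083°/cos 22.94418° = 200.623933
action lengths: √(r_a1²−r_b1²) = 48.248010, √(r_a2²−r_b2²) = 45.926492
base pitch p_b = π·m·cos α = 9.921610
CR = (48.248010 + 45.926492 − 200.623933·sin 22.94418°)/9.921610 = 1.609056
contact ratio ≈ 1.6091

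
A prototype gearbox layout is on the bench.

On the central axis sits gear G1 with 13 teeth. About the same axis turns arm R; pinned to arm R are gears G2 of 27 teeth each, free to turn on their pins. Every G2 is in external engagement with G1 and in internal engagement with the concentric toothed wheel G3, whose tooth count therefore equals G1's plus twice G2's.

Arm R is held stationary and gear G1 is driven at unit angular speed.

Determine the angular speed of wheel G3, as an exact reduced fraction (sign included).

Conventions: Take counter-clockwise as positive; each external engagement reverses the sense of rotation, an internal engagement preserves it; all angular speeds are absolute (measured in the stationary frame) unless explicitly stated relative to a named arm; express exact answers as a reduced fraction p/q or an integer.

topology: planetary set — G1 13T / G2 27T / G3 67T, arm = carrier (Willis)
ring teeth: 13 + 2·27 = 67
13(ω_sun−ω_arm) = −67(ω_ring−ω_arm),  ω_arm = 0, ω_sun = 1
ω_ring = 0 − (13/67)(1−0) = -13/67
exact speed ratio = -13/67

-13/67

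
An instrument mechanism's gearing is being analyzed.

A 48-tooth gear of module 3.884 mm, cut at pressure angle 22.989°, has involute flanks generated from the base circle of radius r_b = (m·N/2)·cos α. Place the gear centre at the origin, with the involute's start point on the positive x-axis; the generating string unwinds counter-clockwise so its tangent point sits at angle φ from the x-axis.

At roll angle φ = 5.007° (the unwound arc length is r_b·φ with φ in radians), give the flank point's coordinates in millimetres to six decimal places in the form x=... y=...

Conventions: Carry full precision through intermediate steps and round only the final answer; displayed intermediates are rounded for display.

class = single-mesh tooth geometry [base-circle involute, m = 3.884, 48T]
pitch radius r_p = m·N/2 = 3.884·48/2 = 93.216000
base radius r_b = r_p·cos α = 93.216000·cos 22.989° = 85.812771
roll angle φ = 5.007° = 0.08738864 rad
x = r_b·(cos φ + φ·sin φ) = 86.139812
y = r_b·(sin φ − φ·cos φ) = 0.019075

x=86.139812 y=0.019075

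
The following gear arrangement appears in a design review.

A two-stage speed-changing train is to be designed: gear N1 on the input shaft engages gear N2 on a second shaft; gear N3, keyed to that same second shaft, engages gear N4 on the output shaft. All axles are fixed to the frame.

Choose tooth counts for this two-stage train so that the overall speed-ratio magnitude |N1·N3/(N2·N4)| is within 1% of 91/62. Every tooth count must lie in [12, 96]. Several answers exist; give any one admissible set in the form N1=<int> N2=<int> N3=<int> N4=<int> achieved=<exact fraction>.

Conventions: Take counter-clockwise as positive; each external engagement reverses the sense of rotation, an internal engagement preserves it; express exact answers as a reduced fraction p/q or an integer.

N1=13 N2=12 N3=42 N4=31 achieved=91/62

class = fixed-axis compound train [2-stage, 91/62 wanted]
target = 91/62 in lowest terms: an exact hit needs N1·N3 = k·91 and N2·N4 = k·62 for one integer k, every count in [12, 96]; additionally prefer no 1:1 stage (N1 ≠ N2, N3 ≠ N4)
k = 1…5: no 1:1-free in-range split of k·91 and k·62 into factor pairs; take k = 6
k = 6: N1·N3 = 546 = 13·42, N2·N4 = 372 = 12·31
achieved = 13·42/(12·31) = 91/62; |achieved − target| = 0 ≤ 91/6200 ✓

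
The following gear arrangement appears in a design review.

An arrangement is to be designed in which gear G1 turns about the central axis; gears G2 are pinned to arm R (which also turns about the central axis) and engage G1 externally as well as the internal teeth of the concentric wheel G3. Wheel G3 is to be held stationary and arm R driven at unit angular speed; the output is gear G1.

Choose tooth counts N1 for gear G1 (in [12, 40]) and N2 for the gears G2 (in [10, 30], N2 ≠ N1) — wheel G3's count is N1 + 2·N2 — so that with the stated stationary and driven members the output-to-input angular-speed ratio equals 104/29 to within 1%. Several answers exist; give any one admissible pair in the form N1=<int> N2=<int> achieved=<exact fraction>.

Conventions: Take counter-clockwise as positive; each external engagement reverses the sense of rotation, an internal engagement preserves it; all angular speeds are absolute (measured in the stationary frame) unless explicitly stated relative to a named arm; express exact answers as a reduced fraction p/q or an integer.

N1=29 N2=23 achieved=104/29

design class (target 104/29): planetary set
Willis with ω_ring = 0: ω_sun/ω_arm = (N1+N3)/N1; set equal to 104/29  ⇒  N3/N1 = 104/29 − 1 = 75/29
N3 = N1 + 2·N2  ⇒  N2/N1 = (N3/N1 − 1)/2 = (75/29 − 1)/2 = 23/29
smallest multiple with N1 ≥ 12 and N2 ≥ 10: k = 1  ⇒  N1 = 1·29 = 29, N2 = 1·23 = 23 (N1 ≤ 40, N2 ≤ 30, N2 ≠ N1 ✓), N3 = 29 + 2·23 = 75
check: (N1+N3)/N1 with N1 = 29, N3 = 75 gives 104/29; |achieved − target| = 0 ≤ 26/725 ✓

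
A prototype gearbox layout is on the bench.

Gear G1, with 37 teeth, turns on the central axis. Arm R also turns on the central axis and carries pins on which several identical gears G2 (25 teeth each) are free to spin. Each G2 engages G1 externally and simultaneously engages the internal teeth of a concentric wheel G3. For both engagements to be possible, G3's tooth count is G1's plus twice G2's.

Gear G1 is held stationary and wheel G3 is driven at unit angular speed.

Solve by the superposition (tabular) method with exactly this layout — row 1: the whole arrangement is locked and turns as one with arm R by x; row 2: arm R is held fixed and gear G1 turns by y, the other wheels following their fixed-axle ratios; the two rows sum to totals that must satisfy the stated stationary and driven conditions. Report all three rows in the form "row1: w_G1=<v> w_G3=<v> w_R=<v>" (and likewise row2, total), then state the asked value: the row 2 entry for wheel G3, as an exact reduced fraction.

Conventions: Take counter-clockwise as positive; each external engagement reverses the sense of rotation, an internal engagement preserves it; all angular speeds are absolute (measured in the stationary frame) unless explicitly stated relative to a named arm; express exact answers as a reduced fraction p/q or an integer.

topology: planetary set — G1 37T / G2 25T / G3 87T, arm = carrier (Willis)
row 1 — lock + rotate with arm: ω_sun = ω_ring = ω_arm = x
row 2 — arm fixed, fixed-axis ratios: sun y, ring −(37/87)·y, arm 0
boundary: total ω_sun = x + y = 0 and total ω_ring = x − (37/87)·y = 1  ⇒  y = -87/124, x = 87/124
row 2 ring = −(37/87)·(-87/124) = 37/124
totals (row 1 + row 2): sun 87/124 + (-87/124) = 0, ring 87/124 + 37/124 = 1, arm 87/124 + 0 = 87/124
asked cell (row2, ring) = 37/124

row1: w_G1=87/124 w_G3=87/124 w_R=87/124
row2: w_G1=-87/124 w_G3=37/124 w_R=0
total: w_G1=0 w_G3=1 w_R=87/124
asked value: 37/124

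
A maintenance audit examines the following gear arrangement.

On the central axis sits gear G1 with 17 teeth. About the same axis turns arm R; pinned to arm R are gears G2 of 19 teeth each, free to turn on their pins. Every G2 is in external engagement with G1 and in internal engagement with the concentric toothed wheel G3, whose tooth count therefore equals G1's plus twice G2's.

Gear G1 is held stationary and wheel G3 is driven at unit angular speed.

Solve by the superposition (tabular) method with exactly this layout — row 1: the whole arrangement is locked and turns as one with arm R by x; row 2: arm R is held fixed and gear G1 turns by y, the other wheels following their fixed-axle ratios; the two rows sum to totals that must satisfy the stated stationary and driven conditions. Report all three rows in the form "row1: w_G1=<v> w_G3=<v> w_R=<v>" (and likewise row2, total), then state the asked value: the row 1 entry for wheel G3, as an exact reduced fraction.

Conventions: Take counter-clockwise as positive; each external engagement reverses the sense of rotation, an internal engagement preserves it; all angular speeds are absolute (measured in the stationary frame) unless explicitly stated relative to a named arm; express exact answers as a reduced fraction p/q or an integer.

row1: w_G1=55/72 w_G3=55/72 w_R=55/72
row2: w_G1=-55/72 w_G3=17/72 w_R=0
total: w_G1=0 w_G3=1 w_R=55/72
asked value: 55/72

class = planetary set [G3 = 17+2·19 = 55; Willis about the carrier]
superposition row 1 [locked train]: every member turns x
row 2 (arm held, sun turns y): ω_ring = −(17/55)·y, ω_arm = 0
boundary: total ω_sun = x + y = 0 and total ω_ring = x − (17/55)·y = 1  ⇒  y = -55/72, x = 55/72
row 2 ring = −(17/55)·(-55/72) = 17/72
totals (row 1 + row 2): sun 55/72 + (-55/72) = 0, ring 55/72 + 17/72 = 1, arm 55/72 + 0 = 55/72
asked cell (row1, ring) = 55/72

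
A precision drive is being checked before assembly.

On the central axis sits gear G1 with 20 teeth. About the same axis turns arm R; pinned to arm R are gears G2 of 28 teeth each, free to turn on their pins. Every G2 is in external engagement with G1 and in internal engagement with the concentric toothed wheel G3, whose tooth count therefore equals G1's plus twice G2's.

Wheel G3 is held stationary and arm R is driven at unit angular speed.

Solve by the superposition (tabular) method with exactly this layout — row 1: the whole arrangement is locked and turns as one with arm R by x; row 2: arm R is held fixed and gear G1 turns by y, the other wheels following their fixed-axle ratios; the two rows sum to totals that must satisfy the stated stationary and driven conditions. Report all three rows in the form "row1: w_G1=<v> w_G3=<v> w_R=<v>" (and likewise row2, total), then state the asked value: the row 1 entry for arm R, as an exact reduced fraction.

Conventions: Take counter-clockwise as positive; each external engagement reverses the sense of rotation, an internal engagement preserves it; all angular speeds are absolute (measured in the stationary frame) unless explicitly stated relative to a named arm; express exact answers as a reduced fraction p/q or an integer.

row1: w_G1=1 w_G3=1 w_R=1
row2: w_G1=19/5 w_G3=-1 w_R=0
total: w_G1=24/5 w_G3=0 w_R=1
asked value: 1

topology: planetary set — G1 20T / G2 28T / G3 76T, arm = carrier (Willis)
superposition row 1 [locked train]: every member turns x
row 2 — arm fixed, fixed-axis ratios: sun y, ring −(20/76)·y, arm 0
boundary: total ω_ring = x − (20/76)·y = 0 and total ω_arm = x = 1  ⇒  y = 19/5, x = 1
row 2 ring = −(20/76)·19/5 = -1
totals (row 1 + row 2): sun 1 + 19/5 = 24/5, ring 1 + (-1) = 0, arm 1 + 0 = 1
asked cell (row1, arm) = 1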